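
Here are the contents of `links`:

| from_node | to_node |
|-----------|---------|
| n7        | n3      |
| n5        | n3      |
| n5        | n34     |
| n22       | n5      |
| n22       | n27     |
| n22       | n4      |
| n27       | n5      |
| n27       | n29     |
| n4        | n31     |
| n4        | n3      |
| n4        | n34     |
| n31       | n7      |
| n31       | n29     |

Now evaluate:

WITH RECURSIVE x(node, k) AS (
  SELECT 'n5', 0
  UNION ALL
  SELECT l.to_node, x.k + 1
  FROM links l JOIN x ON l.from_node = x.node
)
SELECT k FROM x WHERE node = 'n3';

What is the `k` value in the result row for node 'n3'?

1

Base: (n5, k=0).
Iteration 1: edges from {n5} -> (n3, k=1), (n34, k=1).
Iteration 2: no outgoing edges from {n3,n34}; recursion stops.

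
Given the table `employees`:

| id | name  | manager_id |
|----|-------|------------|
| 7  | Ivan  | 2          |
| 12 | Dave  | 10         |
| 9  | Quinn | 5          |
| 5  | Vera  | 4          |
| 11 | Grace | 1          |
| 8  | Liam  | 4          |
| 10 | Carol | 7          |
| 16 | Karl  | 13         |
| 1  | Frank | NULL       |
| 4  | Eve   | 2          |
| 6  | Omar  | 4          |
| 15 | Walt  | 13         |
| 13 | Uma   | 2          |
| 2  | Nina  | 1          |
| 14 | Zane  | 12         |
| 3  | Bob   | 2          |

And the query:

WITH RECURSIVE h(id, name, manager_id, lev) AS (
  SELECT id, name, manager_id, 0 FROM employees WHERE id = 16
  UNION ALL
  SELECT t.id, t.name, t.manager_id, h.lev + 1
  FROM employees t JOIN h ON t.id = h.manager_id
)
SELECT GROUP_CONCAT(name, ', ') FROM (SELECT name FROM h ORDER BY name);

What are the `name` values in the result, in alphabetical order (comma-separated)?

Base: id=16 (Karl), manager_id=13, lev 0.
Iteration 1: join on id=13 -> Uma (id 13, manager_id=2, lev 1).
Iteration 2: join on id=2 -> Nina (id 2, manager_id=1, lev 2).
Iteration 3: join on id=1 -> Frank (id 1, manager_id=NULL, lev 3).
Iteration 4: manager_id is NULL; no match; recursion stops.

Frank, Karl, Nina, Uma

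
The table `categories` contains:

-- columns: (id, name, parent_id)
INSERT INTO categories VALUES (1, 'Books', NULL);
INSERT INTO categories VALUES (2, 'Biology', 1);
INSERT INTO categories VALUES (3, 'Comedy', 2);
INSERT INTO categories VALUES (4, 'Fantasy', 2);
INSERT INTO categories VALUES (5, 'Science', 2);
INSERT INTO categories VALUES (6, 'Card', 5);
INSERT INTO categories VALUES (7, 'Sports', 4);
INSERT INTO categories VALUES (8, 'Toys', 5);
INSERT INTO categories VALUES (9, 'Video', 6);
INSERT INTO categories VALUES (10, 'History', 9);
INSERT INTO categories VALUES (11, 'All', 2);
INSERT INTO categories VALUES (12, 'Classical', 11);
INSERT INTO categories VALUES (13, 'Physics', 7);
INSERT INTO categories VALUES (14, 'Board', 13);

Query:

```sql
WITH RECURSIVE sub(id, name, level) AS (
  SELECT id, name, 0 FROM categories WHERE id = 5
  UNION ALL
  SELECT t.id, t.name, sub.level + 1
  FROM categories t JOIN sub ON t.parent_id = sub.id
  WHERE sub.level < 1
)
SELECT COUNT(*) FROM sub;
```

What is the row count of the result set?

Base: id=5 (Science) at level 0.
Iteration 1: rows with parent_id in {5} -> Card (id 6, level 1), Toys (id 8, level 1).
Iteration 2: level < 1 fails for all current rows; recursion stops.
Total rows emitted: 3.

3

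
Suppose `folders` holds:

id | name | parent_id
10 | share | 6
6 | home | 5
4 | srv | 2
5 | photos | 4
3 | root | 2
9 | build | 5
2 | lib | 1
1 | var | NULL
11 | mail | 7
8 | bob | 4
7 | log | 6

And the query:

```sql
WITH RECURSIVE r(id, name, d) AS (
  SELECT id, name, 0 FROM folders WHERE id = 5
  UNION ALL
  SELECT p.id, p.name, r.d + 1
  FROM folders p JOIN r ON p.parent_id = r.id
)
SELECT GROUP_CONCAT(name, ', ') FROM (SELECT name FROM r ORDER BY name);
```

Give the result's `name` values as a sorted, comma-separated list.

build, home, log, mail, photos, share

Base: id=5 (photos) at d 0.
Iteration 1: rows with parent_id in {5} -> home (id 6, d 1), build (id 9, d 1).
Iteration 2: rows with parent_id in {6,9} -> log (id 7, d 2), share (id 10, d 2).
Iteration 3: rows with parent_id in {7,10} -> mail (id 11, d 3).
Iteration 4: no rows with parent_id in {11}; recursion stops.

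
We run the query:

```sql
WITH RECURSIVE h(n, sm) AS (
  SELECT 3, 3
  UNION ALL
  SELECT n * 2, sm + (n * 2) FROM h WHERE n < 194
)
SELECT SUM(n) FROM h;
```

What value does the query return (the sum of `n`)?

765

Base: n=3, sm=3.
Iteration 1: 3 < 194 holds -> n = 3 * 2 = 6, sm = 3 + 6 = 9.
Iteration 2: 6 < 194 holds -> n = 6 * 2 = 12, sm = 9 + 12 = 21.
Iteration 3: 12 < 194 holds -> n = 12 * 2 = 24, sm = 21 + 24 = 45.
Iteration 4: 24 < 194 holds -> n = 24 * 2 = 48, sm = 45 + 48 = 93.
Iteration 5: 48 < 194 holds -> n = 48 * 2 = 96, sm = 93 + 96 = 189.
Iteration 6: 96 < 194 holds -> n = 96 * 2 = 192, sm = 189 + 192 = 381.
Iteration 7: 192 < 194 holds -> n = 192 * 2 = 384, sm = 381 + 384 = 765.
Iteration 8: 384 < 194 fails; recursion stops.
SUM(n) = 3 + 6 + 12 + 24 + 48 + 96 + 192 + 384 = 765.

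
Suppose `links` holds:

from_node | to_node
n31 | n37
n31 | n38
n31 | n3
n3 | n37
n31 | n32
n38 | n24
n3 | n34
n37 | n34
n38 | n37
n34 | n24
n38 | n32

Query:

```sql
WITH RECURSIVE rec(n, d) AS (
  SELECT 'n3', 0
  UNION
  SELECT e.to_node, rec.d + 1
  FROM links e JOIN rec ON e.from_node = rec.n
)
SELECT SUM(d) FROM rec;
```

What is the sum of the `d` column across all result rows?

Base: (n3, d=0).
Iteration 1: edges from {n3} -> (n34, d=1), (n37, d=1).
Iteration 2: edges from {n34,n37} -> (n24, d=2), (n34, d=2).
Iteration 3: edges from {n24,n34} -> (n24, d=3).
Iteration 4: no outgoing edges from {n24}; recursion stops.
SUM(d) = 0 + 1 + 1 + 2 + 2 + 3 = 9.

9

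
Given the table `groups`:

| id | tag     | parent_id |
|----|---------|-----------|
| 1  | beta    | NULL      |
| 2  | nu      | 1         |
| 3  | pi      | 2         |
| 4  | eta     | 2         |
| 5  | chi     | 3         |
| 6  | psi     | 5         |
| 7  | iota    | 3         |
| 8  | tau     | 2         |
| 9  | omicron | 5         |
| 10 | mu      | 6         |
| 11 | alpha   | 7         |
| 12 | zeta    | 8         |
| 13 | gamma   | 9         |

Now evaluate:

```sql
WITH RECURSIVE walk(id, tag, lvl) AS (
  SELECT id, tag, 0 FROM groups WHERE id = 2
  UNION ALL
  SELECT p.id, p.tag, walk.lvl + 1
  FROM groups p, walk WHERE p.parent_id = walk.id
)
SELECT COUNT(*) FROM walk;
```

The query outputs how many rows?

12

Base: id=2 (nu) at lvl 0.
Iteration 1: rows with parent_id in {2} -> pi (id 3, lvl 1), eta (id 4, lvl 1), tau (id 8, lvl 1).
Iteration 2: rows with parent_id in {3,4,8} -> chi (id 5, lvl 2), iota (id 7, lvl 2), zeta (id 12, lvl 2).
Iteration 3: rows with parent_id in {5,7,12} -> psi (id 6, lvl 3), omicron (id 9, lvl 3), alpha (id 11, lvl 3).
Iteration 4: rows with parent_id in {6,9,11} -> mu (id 10, lvl 4), gamma (id 13, lvl 4).
Iteration 5: no rows with parent_id in {10,13}; recursion stops.
Total rows emitted: 12.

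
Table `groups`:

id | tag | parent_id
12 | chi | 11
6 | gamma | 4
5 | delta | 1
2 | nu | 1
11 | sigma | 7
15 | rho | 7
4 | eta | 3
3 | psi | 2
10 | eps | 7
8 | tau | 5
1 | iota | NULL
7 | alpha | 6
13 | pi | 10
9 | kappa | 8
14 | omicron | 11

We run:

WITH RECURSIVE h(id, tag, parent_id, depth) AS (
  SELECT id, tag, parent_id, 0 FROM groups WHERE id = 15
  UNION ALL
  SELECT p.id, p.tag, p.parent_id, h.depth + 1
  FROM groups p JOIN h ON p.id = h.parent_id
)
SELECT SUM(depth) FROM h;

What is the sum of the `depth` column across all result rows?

Base: id=15 (rho), parent_id=7, depth 0.
Iteration 1: join on id=7 -> alpha (id 7, parent_id=6, depth 1).
Iteration 2: join on id=6 -> gamma (id 6, parent_id=4, depth 2).
Iteration 3: join on id=4 -> eta (id 4, parent_id=3, depth 3).
Iteration 4: join on id=3 -> psi (id 3, parent_id=2, depth 4).
Iteration 5: join on id=2 -> nu (id 2, parent_id=1, depth 5).
Iteration 6: join on id=1 -> iota (id 1, parent_id=NULL, depth 6).
Iteration 7: parent_id is NULL; no match; recursion stops.
SUM(depth) = 0 + 1 + 2 + 3 + 4 + 5 + 6 = 21.

21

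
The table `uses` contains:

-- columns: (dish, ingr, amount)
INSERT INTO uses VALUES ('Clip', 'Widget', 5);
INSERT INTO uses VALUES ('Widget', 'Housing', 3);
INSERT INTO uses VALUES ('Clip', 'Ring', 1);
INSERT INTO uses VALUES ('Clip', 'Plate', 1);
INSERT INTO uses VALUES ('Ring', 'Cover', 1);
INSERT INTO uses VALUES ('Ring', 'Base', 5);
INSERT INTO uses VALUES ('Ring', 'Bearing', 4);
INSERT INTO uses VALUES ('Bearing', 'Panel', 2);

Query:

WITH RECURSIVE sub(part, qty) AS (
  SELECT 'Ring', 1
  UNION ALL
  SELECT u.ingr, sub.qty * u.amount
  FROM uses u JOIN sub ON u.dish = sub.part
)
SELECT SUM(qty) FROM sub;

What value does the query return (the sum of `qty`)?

19

Base: (Ring, qty=1).
Iteration 1: components of {Ring} -> Base = 1*5 = 5, Bearing = 1*4 = 4, Cover = 1*1 = 1.
Iteration 2: components of {Base,Bearing,Cover} -> Panel = 4*2 = 8.
Iteration 3: no further components; recursion stops.
SUM(qty) = 1 + 1 + 5 + 4 + 8 = 19.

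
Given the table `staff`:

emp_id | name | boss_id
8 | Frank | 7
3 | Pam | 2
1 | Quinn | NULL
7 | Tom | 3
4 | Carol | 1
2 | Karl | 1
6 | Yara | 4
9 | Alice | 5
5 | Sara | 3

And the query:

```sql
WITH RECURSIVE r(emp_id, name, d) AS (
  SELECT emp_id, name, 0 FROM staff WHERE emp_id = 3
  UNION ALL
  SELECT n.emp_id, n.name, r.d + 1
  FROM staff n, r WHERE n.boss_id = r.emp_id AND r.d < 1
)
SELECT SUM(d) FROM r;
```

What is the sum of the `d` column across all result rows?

Base: emp_id=3 (Pam) at d 0.
Iteration 1: rows with boss_id in {3} -> Sara (id 5, d 1), Tom (id 7, d 1).
Iteration 2: d < 1 fails for all current rows; recursion stops.
SUM(d) = 0 + 1 + 1 = 2.

2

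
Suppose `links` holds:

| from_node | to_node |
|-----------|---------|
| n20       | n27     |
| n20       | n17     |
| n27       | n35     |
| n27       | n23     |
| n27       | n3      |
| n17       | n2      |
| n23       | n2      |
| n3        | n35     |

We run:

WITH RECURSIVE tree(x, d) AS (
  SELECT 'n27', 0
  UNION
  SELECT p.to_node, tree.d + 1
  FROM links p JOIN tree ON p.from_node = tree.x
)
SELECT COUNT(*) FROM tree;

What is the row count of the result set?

6

Base: (n27, d=0).
Iteration 1: edges from {n27} -> (n23, d=1), (n3, d=1), (n35, d=1).
Iteration 2: edges from {n23,n3,n35} -> (n2, d=2), (n35, d=2).
Iteration 3: no outgoing edges from {n2,n35}; recursion stops.
Total rows emitted: 6.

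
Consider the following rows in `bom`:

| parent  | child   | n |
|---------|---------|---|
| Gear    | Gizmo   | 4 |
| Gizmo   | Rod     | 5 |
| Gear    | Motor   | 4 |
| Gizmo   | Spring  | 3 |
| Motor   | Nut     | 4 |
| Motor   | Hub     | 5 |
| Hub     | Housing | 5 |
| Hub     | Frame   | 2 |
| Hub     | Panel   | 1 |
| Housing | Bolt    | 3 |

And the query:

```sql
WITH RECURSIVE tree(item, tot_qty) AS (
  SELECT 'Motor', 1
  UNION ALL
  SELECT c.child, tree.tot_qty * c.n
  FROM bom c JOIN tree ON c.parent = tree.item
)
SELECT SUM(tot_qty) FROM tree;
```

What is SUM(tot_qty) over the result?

125

Base: (Motor, tot_qty=1).
Iteration 1: components of {Motor} -> Hub = 1*5 = 5, Nut = 1*4 = 4.
Iteration 2: components of {Hub,Nut} -> Frame = 5*2 = 10, Housing = 5*5 = 25, Panel = 5*1 = 5.
Iteration 3: components of {Frame,Housing,Panel} -> Bolt = 25*3 = 75.
Iteration 4: no further components; recursion stops.
SUM(tot_qty) = 1 + 4 + 5 + 25 + 10 + 5 + 75 = 125.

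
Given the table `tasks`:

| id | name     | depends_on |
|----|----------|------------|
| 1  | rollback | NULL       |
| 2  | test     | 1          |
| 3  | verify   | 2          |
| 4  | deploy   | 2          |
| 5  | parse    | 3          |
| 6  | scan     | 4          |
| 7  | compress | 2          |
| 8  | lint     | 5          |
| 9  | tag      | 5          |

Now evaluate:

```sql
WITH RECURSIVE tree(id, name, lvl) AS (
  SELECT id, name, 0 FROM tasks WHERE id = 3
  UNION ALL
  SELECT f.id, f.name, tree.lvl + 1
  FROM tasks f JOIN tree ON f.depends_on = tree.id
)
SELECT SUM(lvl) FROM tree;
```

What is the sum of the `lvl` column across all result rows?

5

Base: id=3 (verify) at lvl 0.
Iteration 1: rows with depends_on in {3} -> parse (id 5, lvl 1).
Iteration 2: rows with depends_on in {5} -> lint (id 8, lvl 2), tag (id 9, lvl 2).
Iteration 3: no rows with depends_on in {8,9}; recursion stops.
SUM(lvl) = 0 + 1 + 2 + 2 = 5.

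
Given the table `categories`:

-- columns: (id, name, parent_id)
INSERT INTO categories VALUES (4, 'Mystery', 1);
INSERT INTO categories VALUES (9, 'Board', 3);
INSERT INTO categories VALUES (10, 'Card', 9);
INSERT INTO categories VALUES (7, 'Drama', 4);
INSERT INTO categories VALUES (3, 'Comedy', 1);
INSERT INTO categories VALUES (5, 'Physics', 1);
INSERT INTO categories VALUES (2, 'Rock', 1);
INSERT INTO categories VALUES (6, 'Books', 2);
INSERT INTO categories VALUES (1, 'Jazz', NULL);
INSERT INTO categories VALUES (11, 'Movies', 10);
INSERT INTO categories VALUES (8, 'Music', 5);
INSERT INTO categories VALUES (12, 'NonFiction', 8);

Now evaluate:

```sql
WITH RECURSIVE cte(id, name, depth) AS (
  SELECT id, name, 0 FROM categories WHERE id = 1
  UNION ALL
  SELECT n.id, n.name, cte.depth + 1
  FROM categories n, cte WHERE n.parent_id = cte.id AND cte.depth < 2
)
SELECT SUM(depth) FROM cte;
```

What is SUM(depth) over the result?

Base: id=1 (Jazz) at depth 0.
Iteration 1: rows with parent_id in {1} -> Rock (id 2, depth 1), Comedy (id 3, depth 1), Mystery (id 4, depth 1), Physics (id 5, depth 1).
Iteration 2: rows with parent_id in {2,3,4,5} -> Books (id 6, depth 2), Drama (id 7, depth 2), Music (id 8, depth 2), Board (id 9, depth 2).
Iteration 3: depth < 2 fails for all current rows; recursion stops.
SUM(depth) = 0 + 1 + 1 + 1 + 1 + 2 + 2 + 2 + 2 = 12.

12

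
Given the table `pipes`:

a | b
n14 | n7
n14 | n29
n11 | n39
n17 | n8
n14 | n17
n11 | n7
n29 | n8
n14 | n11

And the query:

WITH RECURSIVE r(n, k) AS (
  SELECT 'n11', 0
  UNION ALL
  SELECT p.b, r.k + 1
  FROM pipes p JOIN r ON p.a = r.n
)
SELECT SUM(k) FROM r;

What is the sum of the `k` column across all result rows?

2

Base: (n11, k=0).
Iteration 1: edges from {n11} -> (n39, k=1), (n7, k=1).
Iteration 2: no outgoing edges from {n39,n7}; recursion stops.
SUM(k) = 0 + 1 + 1 = 2.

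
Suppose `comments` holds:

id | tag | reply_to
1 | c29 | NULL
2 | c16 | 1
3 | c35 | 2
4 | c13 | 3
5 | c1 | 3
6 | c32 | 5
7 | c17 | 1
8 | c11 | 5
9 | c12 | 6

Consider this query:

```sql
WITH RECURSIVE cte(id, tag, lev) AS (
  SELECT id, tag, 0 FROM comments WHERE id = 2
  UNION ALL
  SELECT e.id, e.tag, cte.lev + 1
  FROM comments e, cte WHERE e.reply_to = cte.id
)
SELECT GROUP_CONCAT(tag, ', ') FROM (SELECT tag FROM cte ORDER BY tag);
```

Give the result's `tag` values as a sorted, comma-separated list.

c1, c11, c12, c13, c16, c32, c35

Base: id=2 (c16) at lev 0.
Iteration 1: rows with reply_to in {2} -> c35 (id 3, lev 1).
Iteration 2: rows with reply_to in {3} -> c13 (id 4, lev 2), c1 (id 5, lev 2).
Iteration 3: rows with reply_to in {4,5} -> c32 (id 6, lev 3), c11 (id 8, lev 3).
Iteration 4: rows with reply_to in {6,8} -> c12 (id 9, lev 4).
Iteration 5: no rows with reply_to in {9}; recursion stops.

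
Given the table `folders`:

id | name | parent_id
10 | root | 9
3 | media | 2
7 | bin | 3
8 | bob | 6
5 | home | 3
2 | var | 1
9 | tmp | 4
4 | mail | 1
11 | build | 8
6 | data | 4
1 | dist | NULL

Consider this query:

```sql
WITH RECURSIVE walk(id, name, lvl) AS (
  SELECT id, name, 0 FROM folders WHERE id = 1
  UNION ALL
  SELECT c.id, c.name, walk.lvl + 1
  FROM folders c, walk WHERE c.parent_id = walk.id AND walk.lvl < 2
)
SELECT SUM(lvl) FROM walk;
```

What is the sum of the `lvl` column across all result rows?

8

Base: id=1 (dist) at lvl 0.
Iteration 1: rows with parent_id in {1} -> var (id 2, lvl 1), mail (id 4, lvl 1).
Iteration 2: rows with parent_id in {2,4} -> media (id 3, lvl 2), data (id 6, lvl 2), tmp (id 9, lvl 2).
Iteration 3: lvl < 2 fails for all current rows; recursion stops.
SUM(lvl) = 0 + 1 + 1 + 2 + 2 + 2 = 8.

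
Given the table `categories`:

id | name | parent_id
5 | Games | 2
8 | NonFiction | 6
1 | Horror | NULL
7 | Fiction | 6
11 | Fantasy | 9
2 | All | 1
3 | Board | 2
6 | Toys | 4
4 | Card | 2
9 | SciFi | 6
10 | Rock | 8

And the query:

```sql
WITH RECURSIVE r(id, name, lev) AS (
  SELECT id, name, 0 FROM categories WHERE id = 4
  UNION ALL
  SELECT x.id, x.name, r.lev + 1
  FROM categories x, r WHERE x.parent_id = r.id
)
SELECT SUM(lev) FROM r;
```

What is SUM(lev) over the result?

Base: id=4 (Card) at lev 0.
Iteration 1: rows with parent_id in {4} -> Toys (id 6, lev 1).
Iteration 2: rows with parent_id in {6} -> Fiction (id 7, lev 2), NonFiction (id 8, lev 2), SciFi (id 9, lev 2).
Iteration 3: rows with parent_id in {7,8,9} -> Rock (id 10, lev 3), Fantasy (id 11, lev 3).
Iteration 4: no rows with parent_id in {10,11}; recursion stops.
SUM(lev) = 0 + 1 + 2 + 2 + 2 + 3 + 3 = 13.

13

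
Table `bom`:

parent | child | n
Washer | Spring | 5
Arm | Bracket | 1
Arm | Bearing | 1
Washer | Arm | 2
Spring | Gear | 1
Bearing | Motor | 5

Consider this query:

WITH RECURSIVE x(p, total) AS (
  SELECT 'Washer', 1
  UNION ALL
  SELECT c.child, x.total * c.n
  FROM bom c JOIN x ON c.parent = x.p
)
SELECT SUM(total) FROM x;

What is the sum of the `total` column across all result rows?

Base: (Washer, total=1).
Iteration 1: components of {Washer} -> Arm = 1*2 = 2, Spring = 1*5 = 5.
Iteration 2: components of {Arm,Spring} -> Bearing = 2*1 = 2, Bracket = 2*1 = 2, Gear = 5*1 = 5.
Iteration 3: components of {Bearing,Bracket,Gear} -> Motor = 2*5 = 10.
Iteration 4: no further components; recursion stops.
SUM(total) = 1 + 2 + 5 + 2 + 2 + 5 + 10 = 27.

27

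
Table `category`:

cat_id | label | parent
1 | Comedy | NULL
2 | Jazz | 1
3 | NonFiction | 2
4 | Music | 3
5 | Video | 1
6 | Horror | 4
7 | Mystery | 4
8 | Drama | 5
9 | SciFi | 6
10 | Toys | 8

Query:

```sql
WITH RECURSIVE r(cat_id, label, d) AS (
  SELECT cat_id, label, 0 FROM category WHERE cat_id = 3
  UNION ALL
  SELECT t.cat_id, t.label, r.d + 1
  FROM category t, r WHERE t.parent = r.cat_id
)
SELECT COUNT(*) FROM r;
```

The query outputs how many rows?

5

Base: cat_id=3 (NonFiction) at d 0.
Iteration 1: rows with parent in {3} -> Music (id 4, d 1).
Iteration 2: rows with parent in {4} -> Horror (id 6, d 2), Mystery (id 7, d 2).
Iteration 3: rows with parent in {6,7} -> SciFi (id 9, d 3).
Iteration 4: no rows with parent in {9}; recursion stops.
Total rows emitted: 5.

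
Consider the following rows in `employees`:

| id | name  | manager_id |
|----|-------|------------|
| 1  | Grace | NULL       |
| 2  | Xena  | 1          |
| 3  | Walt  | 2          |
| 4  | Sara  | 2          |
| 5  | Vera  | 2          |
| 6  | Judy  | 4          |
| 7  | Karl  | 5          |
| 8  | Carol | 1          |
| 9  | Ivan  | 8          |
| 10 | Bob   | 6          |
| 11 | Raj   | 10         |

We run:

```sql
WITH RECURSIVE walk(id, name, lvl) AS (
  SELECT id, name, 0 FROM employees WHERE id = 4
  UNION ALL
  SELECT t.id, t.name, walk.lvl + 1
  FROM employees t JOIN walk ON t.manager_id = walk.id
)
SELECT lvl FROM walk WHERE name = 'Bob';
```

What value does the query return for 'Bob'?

Base: id=4 (Sara) at lvl 0.
Iteration 1: rows with manager_id in {4} -> Judy (id 6, lvl 1).
Iteration 2: rows with manager_id in {6} -> Bob (id 10, lvl 2).
Iteration 3: rows with manager_id in {10} -> Raj (id 11, lvl 3).
Iteration 4: no rows with manager_id in {11}; recursion stops.

2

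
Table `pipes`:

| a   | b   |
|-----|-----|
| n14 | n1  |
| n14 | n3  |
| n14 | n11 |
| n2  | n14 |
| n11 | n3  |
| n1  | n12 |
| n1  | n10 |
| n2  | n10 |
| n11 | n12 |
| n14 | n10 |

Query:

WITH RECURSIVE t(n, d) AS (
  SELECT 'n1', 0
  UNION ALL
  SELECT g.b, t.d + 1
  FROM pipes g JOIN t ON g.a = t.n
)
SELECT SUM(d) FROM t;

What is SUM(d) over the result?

Base: (n1, d=0).
Iteration 1: edges from {n1} -> (n10, d=1), (n12, d=1).
Iteration 2: no outgoing edges from {n10,n12}; recursion stops.
SUM(d) = 0 + 1 + 1 = 2.

2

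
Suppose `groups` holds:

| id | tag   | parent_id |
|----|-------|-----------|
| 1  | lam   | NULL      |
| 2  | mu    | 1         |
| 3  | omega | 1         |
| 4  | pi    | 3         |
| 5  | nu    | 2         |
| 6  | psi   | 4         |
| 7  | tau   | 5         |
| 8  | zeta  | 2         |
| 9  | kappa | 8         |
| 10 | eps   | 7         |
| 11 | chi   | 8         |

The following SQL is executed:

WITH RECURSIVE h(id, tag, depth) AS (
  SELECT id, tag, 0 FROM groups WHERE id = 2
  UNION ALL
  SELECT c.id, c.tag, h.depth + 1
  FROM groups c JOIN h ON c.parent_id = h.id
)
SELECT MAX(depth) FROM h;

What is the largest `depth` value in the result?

3

Base: id=2 (mu) at depth 0.
Iteration 1: rows with parent_id in {2} -> nu (id 5, depth 1), zeta (id 8, depth 1).
Iteration 2: rows with parent_id in {5,8} -> tau (id 7, depth 2), kappa (id 9, depth 2), chi (id 11, depth 2).
Iteration 3: rows with parent_id in {7,9,11} -> eps (id 10, depth 3).
Iteration 4: no rows with parent_id in {10}; recursion stops.
depth values: 0, 1, 1, 2, 2, 2, 3; the maximum is 3.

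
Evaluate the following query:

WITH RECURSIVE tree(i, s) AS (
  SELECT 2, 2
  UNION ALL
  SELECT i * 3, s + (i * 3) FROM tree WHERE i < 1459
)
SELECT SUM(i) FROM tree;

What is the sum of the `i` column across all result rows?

Base: i=2, s=2.
Iteration 1: 2 < 1459 holds -> i = 2 * 3 = 6, s = 2 + 6 = 8.
Iteration 2: 6 < 1459 holds -> i = 6 * 3 = 18, s = 8 + 18 = 26.
Iteration 3: 18 < 1459 holds -> i = 18 * 3 = 54, s = 26 + 54 = 80.
Iteration 4: 54 < 1459 holds -> i = 54 * 3 = 162, s = 80 + 162 = 242.
Iteration 5: 162 < 1459 holds -> i = 162 * 3 = 486, s = 242 + 486 = 728.
Iteration 6: 486 < 1459 holds -> i = 486 * 3 = 1458, s = 728 + 1458 = 2186.
Iteration 7: 1458 < 1459 holds -> i = 1458 * 3 = 4374, s = 2186 + 4374 = 6560.
Iteration 8: 4374 < 1459 fails; recursion stops.
SUM(i) = 2 + 6 + 18 + 54 + 162 + 486 + 1458 + 4374 = 6560.

6560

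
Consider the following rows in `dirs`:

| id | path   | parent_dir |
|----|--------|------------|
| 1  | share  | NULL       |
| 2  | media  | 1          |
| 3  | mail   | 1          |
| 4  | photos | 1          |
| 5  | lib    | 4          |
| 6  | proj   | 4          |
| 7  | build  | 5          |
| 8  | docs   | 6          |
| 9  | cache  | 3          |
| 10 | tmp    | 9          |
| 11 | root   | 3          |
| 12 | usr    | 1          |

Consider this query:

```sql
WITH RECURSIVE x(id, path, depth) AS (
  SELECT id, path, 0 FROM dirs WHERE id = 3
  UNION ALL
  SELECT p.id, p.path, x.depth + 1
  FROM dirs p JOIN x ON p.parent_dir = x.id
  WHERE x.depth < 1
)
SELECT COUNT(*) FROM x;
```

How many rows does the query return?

Base: id=3 (mail) at depth 0.
Iteration 1: rows with parent_dir in {3} -> cache (id 9, depth 1), root (id 11, depth 1).
Iteration 2: depth < 1 fails for all current rows; recursion stops.
Total rows emitted: 3.

3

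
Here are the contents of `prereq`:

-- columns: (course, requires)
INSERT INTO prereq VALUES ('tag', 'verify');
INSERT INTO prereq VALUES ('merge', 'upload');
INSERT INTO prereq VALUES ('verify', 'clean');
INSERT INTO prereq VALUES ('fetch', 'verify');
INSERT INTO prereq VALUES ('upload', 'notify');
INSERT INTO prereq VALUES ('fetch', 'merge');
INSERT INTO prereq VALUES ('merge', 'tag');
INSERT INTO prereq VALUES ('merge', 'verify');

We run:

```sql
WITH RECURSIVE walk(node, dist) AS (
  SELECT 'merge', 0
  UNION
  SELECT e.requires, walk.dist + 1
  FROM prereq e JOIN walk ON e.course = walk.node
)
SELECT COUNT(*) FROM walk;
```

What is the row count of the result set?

Base: (merge, dist=0).
Iteration 1: edges from {merge} -> (tag, dist=1), (upload, dist=1), (verify, dist=1).
Iteration 2: edges from {tag,upload,verify} -> (clean, dist=2), (notify, dist=2), (verify, dist=2).
Iteration 3: edges from {clean,notify,verify} -> (clean, dist=3).
Iteration 4: no outgoing edges from {clean}; recursion stops.
Total rows emitted: 8.

8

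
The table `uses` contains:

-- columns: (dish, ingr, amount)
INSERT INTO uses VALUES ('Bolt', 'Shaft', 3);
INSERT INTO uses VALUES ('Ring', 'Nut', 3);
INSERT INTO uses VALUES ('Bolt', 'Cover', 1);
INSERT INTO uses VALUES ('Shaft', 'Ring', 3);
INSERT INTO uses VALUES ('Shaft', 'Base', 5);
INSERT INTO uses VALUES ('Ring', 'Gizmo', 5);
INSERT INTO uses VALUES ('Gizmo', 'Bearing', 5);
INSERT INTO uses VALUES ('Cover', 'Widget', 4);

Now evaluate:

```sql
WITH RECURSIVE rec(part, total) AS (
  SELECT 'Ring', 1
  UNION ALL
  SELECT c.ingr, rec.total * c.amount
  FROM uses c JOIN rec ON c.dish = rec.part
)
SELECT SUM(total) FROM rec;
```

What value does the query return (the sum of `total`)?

34

Base: (Ring, total=1).
Iteration 1: components of {Ring} -> Gizmo = 1*5 = 5, Nut = 1*3 = 3.
Iteration 2: components of {Gizmo,Nut} -> Bearing = 5*5 = 25.
Iteration 3: no further components; recursion stops.
SUM(total) = 1 + 5 + 3 + 25 = 34.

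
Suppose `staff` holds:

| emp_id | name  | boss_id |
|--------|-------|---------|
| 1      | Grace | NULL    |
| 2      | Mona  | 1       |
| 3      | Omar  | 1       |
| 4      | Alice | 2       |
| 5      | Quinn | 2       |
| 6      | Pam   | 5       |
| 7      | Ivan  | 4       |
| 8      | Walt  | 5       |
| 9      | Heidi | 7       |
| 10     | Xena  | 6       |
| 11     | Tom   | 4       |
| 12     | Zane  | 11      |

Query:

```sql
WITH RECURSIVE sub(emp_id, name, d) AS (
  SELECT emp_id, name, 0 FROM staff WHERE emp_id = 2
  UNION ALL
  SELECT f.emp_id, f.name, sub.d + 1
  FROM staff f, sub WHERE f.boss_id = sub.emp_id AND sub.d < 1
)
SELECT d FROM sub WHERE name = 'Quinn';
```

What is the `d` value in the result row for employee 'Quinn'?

Base: emp_id=2 (Mona) at d 0.
Iteration 1: rows with boss_id in {2} -> Alice (id 4, d 1), Quinn (id 5, d 1).
Iteration 2: d < 1 fails for all current rows; recursion stops.

1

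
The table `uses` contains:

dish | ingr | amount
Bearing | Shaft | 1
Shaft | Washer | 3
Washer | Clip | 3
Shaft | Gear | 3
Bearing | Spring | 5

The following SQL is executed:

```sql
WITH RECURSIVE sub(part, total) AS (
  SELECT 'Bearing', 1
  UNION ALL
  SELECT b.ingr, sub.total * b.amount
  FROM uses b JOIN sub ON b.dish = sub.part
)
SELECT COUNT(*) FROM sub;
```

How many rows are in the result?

Base: (Bearing, total=1).
Iteration 1: components of {Bearing} -> Shaft = 1*1 = 1, Spring = 1*5 = 5.
Iteration 2: components of {Shaft,Spring} -> Gear = 1*3 = 3, Washer = 1*3 = 3.
Iteration 3: components of {Gear,Washer} -> Clip = 3*3 = 9.
Iteration 4: no further components; recursion stops.
Total rows emitted: 6.

6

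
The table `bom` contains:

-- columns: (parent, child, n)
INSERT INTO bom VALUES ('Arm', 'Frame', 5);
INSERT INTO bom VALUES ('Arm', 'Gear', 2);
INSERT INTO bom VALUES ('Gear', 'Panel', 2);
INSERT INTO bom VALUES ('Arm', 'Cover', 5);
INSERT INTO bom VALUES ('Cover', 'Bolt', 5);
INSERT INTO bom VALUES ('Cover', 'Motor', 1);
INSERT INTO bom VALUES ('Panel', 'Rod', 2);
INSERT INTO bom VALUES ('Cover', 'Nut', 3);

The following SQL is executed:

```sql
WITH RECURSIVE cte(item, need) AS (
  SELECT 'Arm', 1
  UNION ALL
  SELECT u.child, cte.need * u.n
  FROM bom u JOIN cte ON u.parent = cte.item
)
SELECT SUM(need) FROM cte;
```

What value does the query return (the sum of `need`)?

70

Base: (Arm, need=1).
Iteration 1: components of {Arm} -> Cover = 1*5 = 5, Frame = 1*5 = 5, Gear = 1*2 = 2.
Iteration 2: components of {Cover,Frame,Gear} -> Bolt = 5*5 = 25, Motor = 5*1 = 5, Nut = 5*3 = 15, Panel = 2*2 = 4.
Iteration 3: components of {Bolt,Motor,Nut,Panel} -> Rod = 4*2 = 8.
Iteration 4: no further components; recursion stops.
SUM(need) = 1 + 5 + 2 + 5 + 4 + 25 + 5 + 15 + 8 = 70.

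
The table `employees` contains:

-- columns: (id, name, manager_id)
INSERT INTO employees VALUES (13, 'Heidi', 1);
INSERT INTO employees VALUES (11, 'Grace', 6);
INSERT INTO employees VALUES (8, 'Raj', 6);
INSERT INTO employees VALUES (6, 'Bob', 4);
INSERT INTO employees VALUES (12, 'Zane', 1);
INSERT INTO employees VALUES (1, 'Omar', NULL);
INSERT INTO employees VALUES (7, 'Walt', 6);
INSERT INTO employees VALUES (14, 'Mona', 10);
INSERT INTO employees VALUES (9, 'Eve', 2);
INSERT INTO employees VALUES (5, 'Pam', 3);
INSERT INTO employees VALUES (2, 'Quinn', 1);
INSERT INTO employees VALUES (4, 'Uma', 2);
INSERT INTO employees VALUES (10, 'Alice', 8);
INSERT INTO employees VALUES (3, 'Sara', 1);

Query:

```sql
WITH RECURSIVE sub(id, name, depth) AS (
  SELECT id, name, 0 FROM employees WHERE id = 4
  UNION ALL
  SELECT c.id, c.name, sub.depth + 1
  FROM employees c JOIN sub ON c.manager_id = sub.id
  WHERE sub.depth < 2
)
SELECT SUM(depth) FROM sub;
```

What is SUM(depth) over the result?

Base: id=4 (Uma) at depth 0.
Iteration 1: rows with manager_id in {4} -> Bob (id 6, depth 1).
Iteration 2: rows with manager_id in {6} -> Walt (id 7, depth 2), Raj (id 8, depth 2), Grace (id 11, depth 2).
Iteration 3: depth < 2 fails for all current rows; recursion stops.
SUM(depth) = 0 + 1 + 2 + 2 + 2 = 7.

7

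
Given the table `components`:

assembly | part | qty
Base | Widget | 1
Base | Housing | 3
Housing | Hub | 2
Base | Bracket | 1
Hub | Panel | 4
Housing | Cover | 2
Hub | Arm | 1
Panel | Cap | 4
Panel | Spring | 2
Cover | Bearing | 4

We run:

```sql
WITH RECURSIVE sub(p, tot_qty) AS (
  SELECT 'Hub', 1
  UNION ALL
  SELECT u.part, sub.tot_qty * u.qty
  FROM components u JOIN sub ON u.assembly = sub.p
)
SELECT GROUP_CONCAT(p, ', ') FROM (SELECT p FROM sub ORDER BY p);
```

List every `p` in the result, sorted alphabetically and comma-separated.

Arm, Cap, Hub, Panel, Spring

Base: (Hub, tot_qty=1).
Iteration 1: components of {Hub} -> Arm = 1*1 = 1, Panel = 1*4 = 4.
Iteration 2: components of {Arm,Panel} -> Cap = 4*4 = 16, Spring = 4*2 = 8.
Iteration 3: no further components; recursion stops.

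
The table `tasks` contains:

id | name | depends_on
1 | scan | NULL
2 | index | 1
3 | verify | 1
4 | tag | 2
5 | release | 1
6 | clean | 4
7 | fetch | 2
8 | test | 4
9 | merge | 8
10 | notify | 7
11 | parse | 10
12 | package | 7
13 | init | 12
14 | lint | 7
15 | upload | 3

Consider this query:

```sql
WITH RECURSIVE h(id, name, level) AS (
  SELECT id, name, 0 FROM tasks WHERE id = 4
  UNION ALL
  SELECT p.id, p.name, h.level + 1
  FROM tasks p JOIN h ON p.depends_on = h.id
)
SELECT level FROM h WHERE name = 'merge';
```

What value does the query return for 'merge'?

Base: id=4 (tag) at level 0.
Iteration 1: rows with depends_on in {4} -> clean (id 6, level 1), test (id 8, level 1).
Iteration 2: rows with depends_on in {6,8} -> merge (id 9, level 2).
Iteration 3: no rows with depends_on in {9}; recursion stops.

2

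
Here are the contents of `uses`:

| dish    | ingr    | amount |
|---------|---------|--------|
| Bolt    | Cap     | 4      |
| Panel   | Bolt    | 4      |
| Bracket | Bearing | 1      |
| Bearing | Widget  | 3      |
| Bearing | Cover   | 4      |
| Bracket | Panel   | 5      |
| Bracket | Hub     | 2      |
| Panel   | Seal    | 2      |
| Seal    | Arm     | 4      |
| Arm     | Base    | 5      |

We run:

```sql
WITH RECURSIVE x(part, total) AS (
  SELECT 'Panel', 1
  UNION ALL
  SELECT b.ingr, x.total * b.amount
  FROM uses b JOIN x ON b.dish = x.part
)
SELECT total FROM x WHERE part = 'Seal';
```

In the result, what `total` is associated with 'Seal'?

2

Base: (Panel, total=1).
Iteration 1: components of {Panel} -> Bolt = 1*4 = 4, Seal = 1*2 = 2.
Iteration 2: components of {Bolt,Seal} -> Arm = 2*4 = 8, Cap = 4*4 = 16.
Iteration 3: components of {Arm,Cap} -> Base = 8*5 = 40.
Iteration 4: no further components; recursion stops.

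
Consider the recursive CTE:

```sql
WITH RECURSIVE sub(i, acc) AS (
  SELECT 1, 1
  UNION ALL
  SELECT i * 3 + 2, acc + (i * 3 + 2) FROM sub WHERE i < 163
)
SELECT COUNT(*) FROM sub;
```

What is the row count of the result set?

6

Base: i=1, acc=1.
Iteration 1: 1 < 163 holds -> i = 1 * 3 + 2 = 5, acc = 1 + 5 = 6.
Iteration 2: 5 < 163 holds -> i = 5 * 3 + 2 = 17, acc = 6 + 17 = 23.
Iteration 3: 17 < 163 holds -> i = 17 * 3 + 2 = 53, acc = 23 + 53 = 76.
Iteration 4: 53 < 163 holds -> i = 53 * 3 + 2 = 161, acc = 76 + 161 = 237.
Iteration 5: 161 < 163 holds -> i = 161 * 3 + 2 = 485, acc = 237 + 485 = 722.
Iteration 6: 485 < 163 fails; recursion stops.
Total rows emitted: 6.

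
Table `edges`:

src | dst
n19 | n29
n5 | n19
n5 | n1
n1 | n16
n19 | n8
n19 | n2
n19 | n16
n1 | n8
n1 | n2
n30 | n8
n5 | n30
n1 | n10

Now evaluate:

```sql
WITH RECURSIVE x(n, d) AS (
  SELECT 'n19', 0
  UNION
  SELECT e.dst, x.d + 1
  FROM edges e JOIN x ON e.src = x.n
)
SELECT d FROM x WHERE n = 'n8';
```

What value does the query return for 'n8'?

1

Base: (n19, d=0).
Iteration 1: edges from {n19} -> (n16, d=1), (n2, d=1), (n29, d=1), (n8, d=1).
Iteration 2: no outgoing edges from {n16,n2,n29,n8}; recursion stops.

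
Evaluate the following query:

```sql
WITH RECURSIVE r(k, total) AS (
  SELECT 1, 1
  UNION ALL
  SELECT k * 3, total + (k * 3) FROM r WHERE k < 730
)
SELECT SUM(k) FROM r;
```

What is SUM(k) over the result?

3280

Base: k=1, total=1.
Iteration 1: 1 < 730 holds -> k = 1 * 3 = 3, total = 1 + 3 = 4.
Iteration 2: 3 < 730 holds -> k = 3 * 3 = 9, total = 4 + 9 = 13.
Iteration 3: 9 < 730 holds -> k = 9 * 3 = 27, total = 13 + 27 = 40.
Iteration 4: 27 < 730 holds -> k = 27 * 3 = 81, total = 40 + 81 = 121.
Iteration 5: 81 < 730 holds -> k = 81 * 3 = 243, total = 121 + 243 = 364.
Iteration 6: 243 < 730 holds -> k = 243 * 3 = 729, total = 364 + 729 = 1093.
Iteration 7: 729 < 730 holds -> k = 729 * 3 = 2187, total = 1093 + 2187 = 3280.
Iteration 8: 2187 < 730 fails; recursion stops.
SUM(k) = 1 + 3 + 9 + 27 + 81 + 243 + 729 + 2187 = 3280.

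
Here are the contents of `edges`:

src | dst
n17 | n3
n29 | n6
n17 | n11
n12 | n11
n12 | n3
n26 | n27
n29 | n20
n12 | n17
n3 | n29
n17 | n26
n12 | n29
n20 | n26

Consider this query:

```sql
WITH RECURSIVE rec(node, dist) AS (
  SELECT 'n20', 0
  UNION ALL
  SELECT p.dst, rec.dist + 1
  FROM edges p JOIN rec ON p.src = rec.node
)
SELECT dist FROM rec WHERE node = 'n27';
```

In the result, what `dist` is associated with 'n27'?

2

Base: (n20, dist=0).
Iteration 1: edges from {n20} -> (n26, dist=1).
Iteration 2: edges from {n26} -> (n27, dist=2).
Iteration 3: no outgoing edges from {n27}; recursion stops.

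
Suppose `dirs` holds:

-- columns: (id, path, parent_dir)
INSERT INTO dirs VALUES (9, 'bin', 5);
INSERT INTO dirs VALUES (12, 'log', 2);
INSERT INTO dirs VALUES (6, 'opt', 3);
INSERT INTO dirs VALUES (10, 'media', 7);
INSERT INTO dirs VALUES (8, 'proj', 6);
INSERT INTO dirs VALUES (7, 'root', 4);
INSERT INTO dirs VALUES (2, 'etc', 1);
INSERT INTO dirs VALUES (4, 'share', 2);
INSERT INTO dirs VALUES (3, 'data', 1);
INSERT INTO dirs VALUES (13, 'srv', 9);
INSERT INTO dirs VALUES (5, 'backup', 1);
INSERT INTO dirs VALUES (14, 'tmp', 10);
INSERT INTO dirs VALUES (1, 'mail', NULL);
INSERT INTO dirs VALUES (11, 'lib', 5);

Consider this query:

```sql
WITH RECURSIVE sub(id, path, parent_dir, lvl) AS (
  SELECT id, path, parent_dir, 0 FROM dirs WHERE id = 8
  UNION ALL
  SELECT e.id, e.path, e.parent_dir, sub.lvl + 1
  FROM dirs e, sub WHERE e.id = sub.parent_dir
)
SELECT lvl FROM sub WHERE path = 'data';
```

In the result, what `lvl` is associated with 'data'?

2

Base: id=8 (proj), parent_dir=6, lvl 0.
Iteration 1: join on id=6 -> opt (id 6, parent_dir=3, lvl 1).
Iteration 2: join on id=3 -> data (id 3, parent_dir=1, lvl 2).
Iteration 3: join on id=1 -> mail (id 1, parent_dir=NULL, lvl 3).
Iteration 4: parent_dir is NULL; no match; recursion stops.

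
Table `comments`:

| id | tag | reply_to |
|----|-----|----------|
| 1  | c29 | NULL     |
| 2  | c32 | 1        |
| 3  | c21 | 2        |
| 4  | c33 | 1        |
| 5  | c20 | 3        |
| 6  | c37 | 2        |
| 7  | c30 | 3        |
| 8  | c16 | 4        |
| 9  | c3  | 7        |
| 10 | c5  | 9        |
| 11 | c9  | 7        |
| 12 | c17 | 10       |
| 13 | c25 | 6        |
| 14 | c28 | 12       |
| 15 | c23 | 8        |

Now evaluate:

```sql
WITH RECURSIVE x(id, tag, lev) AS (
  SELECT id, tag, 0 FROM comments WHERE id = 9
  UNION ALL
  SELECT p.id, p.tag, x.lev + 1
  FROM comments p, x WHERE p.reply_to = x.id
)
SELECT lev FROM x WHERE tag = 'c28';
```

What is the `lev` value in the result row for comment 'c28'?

Base: id=9 (c3) at lev 0.
Iteration 1: rows with reply_to in {9} -> c5 (id 10, lev 1).
Iteration 2: rows with reply_to in {10} -> c17 (id 12, lev 2).
Iteration 3: rows with reply_to in {12} -> c28 (id 14, lev 3).
Iteration 4: no rows with reply_to in {14}; recursion stops.

3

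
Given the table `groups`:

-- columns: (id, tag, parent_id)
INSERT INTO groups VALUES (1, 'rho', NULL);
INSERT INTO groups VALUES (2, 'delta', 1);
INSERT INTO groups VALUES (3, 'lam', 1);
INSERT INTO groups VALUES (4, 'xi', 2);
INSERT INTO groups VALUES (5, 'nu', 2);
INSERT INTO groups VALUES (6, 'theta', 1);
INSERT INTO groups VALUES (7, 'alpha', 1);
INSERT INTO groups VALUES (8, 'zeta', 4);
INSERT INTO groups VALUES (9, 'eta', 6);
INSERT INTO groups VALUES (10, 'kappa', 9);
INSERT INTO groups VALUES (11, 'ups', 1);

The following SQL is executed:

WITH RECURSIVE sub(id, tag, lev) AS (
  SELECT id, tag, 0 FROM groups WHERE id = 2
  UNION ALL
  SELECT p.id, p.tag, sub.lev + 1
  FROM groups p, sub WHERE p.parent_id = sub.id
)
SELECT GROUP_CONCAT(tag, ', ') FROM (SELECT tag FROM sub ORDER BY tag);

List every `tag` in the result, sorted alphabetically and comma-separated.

Base: id=2 (delta) at lev 0.
Iteration 1: rows with parent_id in {2} -> xi (id 4, lev 1), nu (id 5, lev 1).
Iteration 2: rows with parent_id in {4,5} -> zeta (id 8, lev 2).
Iteration 3: no rows with parent_id in {8}; recursion stops.

delta, nu, xi, zeta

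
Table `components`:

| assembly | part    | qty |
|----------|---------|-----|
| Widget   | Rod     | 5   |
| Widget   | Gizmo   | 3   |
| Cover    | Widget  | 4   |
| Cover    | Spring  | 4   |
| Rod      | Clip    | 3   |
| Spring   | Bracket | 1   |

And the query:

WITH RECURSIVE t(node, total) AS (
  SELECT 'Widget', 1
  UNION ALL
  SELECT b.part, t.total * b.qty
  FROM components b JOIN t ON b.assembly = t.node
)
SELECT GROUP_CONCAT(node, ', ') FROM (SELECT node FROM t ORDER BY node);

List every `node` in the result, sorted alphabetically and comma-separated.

Clip, Gizmo, Rod, Widget

Base: (Widget, total=1).
Iteration 1: components of {Widget} -> Gizmo = 1*3 = 3, Rod = 1*5 = 5.
Iteration 2: components of {Gizmo,Rod} -> Clip = 5*3 = 15.
Iteration 3: no further components; recursion stops.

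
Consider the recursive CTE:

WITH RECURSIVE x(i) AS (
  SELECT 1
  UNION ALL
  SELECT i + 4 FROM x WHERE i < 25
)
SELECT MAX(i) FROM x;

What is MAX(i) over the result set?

25

Base: i=1.
Iteration 1: 1 < 25 holds -> i = 1 + 4 = 5.
Iteration 2: 5 < 25 holds -> i = 5 + 4 = 9.
Iteration 3: 9 < 25 holds -> i = 9 + 4 = 13.
Iteration 4: 13 < 25 holds -> i = 13 + 4 = 17.
Iteration 5: 17 < 25 holds -> i = 17 + 4 = 21.
Iteration 6: 21 < 25 holds -> i = 21 + 4 = 25.
Iteration 7: 25 < 25 fails; recursion stops.
i values: 1, 5, 9, 13, 17, 21, 25; the maximum is 25.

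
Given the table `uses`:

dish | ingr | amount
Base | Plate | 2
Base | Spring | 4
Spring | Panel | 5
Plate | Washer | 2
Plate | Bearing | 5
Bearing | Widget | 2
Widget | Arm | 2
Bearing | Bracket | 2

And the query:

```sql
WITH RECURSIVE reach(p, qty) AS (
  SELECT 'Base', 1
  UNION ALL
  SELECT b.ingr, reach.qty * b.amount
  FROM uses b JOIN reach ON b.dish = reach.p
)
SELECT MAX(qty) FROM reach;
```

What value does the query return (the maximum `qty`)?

Base: (Base, qty=1).
Iteration 1: components of {Base} -> Plate = 1*2 = 2, Spring = 1*4 = 4.
Iteration 2: components of {Plate,Spring} -> Bearing = 2*5 = 10, Panel = 4*5 = 20, Washer = 2*2 = 4.
Iteration 3: components of {Bearing,Panel,Washer} -> Bracket = 10*2 = 20, Widget = 10*2 = 20.
Iteration 4: components of {Bracket,Widget} -> Arm = 20*2 = 40.
Iteration 5: no further components; recursion stops.
qty values: 1, 2, 4, 4, 10, 20, 20, 20, 40; the maximum is 40.

40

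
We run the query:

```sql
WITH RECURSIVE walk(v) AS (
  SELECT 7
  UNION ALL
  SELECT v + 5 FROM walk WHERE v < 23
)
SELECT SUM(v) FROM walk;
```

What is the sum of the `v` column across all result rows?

85

Base: v=7.
Iteration 1: 7 < 23 holds -> v = 7 + 5 = 12.
Iteration 2: 12 < 23 holds -> v = 12 + 5 = 17.
Iteration 3: 17 < 23 holds -> v = 17 + 5 = 22.
Iteration 4: 22 < 23 holds -> v = 22 + 5 = 27.
Iteration 5: 27 < 23 fails; recursion stops.
SUM(v) = 7 + 12 + 17 + 22 + 27 = 85.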